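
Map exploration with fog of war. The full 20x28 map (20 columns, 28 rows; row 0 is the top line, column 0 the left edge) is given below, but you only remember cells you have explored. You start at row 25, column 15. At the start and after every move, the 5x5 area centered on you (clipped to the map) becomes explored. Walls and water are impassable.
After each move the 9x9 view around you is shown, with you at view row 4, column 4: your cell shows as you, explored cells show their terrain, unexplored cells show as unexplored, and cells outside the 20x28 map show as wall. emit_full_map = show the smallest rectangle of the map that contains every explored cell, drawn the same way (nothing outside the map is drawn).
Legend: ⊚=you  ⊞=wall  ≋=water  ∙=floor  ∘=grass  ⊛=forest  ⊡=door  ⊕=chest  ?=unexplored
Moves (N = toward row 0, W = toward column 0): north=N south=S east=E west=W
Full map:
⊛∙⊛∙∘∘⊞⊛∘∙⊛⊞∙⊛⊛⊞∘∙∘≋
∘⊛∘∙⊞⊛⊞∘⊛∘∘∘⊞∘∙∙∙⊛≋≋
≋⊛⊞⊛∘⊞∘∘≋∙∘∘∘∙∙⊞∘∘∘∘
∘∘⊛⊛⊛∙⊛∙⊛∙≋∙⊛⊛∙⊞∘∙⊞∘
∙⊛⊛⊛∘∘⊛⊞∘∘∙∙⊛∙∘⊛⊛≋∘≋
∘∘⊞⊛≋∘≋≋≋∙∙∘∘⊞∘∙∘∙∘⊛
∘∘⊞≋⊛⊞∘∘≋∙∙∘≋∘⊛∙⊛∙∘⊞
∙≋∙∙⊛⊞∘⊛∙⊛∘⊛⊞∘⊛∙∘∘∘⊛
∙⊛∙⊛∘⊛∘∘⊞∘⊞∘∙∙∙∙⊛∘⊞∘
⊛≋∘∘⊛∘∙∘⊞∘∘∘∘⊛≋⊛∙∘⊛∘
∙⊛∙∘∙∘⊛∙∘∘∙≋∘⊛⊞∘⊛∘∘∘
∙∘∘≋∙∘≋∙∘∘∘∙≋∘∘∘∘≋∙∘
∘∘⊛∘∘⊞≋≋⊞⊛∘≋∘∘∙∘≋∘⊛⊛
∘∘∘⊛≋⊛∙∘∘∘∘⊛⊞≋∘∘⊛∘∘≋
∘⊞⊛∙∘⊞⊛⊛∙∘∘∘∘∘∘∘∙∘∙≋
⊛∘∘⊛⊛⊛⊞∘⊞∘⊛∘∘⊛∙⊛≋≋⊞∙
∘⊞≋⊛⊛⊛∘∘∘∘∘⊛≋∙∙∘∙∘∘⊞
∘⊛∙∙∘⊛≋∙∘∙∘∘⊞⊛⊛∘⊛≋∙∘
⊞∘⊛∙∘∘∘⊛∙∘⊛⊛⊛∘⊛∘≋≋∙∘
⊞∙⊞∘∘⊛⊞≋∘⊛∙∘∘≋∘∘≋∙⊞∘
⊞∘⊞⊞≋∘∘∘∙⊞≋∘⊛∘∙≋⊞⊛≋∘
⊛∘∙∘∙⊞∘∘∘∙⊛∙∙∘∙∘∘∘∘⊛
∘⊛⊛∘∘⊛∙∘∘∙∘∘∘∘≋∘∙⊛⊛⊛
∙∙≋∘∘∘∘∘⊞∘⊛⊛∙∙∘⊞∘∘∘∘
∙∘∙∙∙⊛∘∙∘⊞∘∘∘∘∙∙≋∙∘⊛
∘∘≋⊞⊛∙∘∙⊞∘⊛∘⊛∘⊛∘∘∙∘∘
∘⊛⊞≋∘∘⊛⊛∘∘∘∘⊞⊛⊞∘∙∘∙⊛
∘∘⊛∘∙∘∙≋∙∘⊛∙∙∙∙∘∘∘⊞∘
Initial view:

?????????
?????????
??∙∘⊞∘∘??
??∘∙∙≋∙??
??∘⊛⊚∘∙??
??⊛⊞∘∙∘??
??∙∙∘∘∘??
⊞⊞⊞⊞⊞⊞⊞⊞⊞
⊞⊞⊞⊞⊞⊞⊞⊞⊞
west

?????????
?????????
??∙∙∘⊞∘∘?
??∘∘∙∙≋∙?
??⊛∘⊚∘∘∙?
??⊞⊛⊞∘∙∘?
??∙∙∙∘∘∘?
⊞⊞⊞⊞⊞⊞⊞⊞⊞
⊞⊞⊞⊞⊞⊞⊞⊞⊞

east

?????????
?????????
?∙∙∘⊞∘∘??
?∘∘∙∙≋∙??
?⊛∘⊛⊚∘∙??
?⊞⊛⊞∘∙∘??
?∙∙∙∘∘∘??
⊞⊞⊞⊞⊞⊞⊞⊞⊞
⊞⊞⊞⊞⊞⊞⊞⊞⊞

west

?????????
?????????
??∙∙∘⊞∘∘?
??∘∘∙∙≋∙?
??⊛∘⊚∘∘∙?
??⊞⊛⊞∘∙∘?
??∙∙∙∘∘∘?
⊞⊞⊞⊞⊞⊞⊞⊞⊞
⊞⊞⊞⊞⊞⊞⊞⊞⊞

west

?????????
?????????
??⊛∙∙∘⊞∘∘
??∘∘∘∙∙≋∙
??∘⊛⊚⊛∘∘∙
??∘⊞⊛⊞∘∙∘
??∙∙∙∙∘∘∘
⊞⊞⊞⊞⊞⊞⊞⊞⊞
⊞⊞⊞⊞⊞⊞⊞⊞⊞

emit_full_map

⊛∙∙∘⊞∘∘
∘∘∘∙∙≋∙
∘⊛⊚⊛∘∘∙
∘⊞⊛⊞∘∙∘
∙∙∙∙∘∘∘

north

?????????
?????????
??∘∘∘≋∘??
??⊛∙∙∘⊞∘∘
??∘∘⊚∙∙≋∙
??∘⊛∘⊛∘∘∙
??∘⊞⊛⊞∘∙∘
??∙∙∙∙∘∘∘
⊞⊞⊞⊞⊞⊞⊞⊞⊞

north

?????????
?????????
??∙∙∘∙∘??
??∘∘∘≋∘??
??⊛∙⊚∘⊞∘∘
??∘∘∘∙∙≋∙
??∘⊛∘⊛∘∘∙
??∘⊞⊛⊞∘∙∘
??∙∙∙∙∘∘∘

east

?????????
?????????
?∙∙∘∙∘∘??
?∘∘∘≋∘∙??
?⊛∙∙⊚⊞∘∘?
?∘∘∘∙∙≋∙?
?∘⊛∘⊛∘∘∙?
?∘⊞⊛⊞∘∙∘?
?∙∙∙∙∘∘∘?

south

?????????
?∙∙∘∙∘∘??
?∘∘∘≋∘∙??
?⊛∙∙∘⊞∘∘?
?∘∘∘⊚∙≋∙?
?∘⊛∘⊛∘∘∙?
?∘⊞⊛⊞∘∙∘?
?∙∙∙∙∘∘∘?
⊞⊞⊞⊞⊞⊞⊞⊞⊞

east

?????????
∙∙∘∙∘∘???
∘∘∘≋∘∙⊛??
⊛∙∙∘⊞∘∘??
∘∘∘∙⊚≋∙??
∘⊛∘⊛∘∘∙??
∘⊞⊛⊞∘∙∘??
∙∙∙∙∘∘∘??
⊞⊞⊞⊞⊞⊞⊞⊞⊞

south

∙∙∘∙∘∘???
∘∘∘≋∘∙⊛??
⊛∙∙∘⊞∘∘??
∘∘∘∙∙≋∙??
∘⊛∘⊛⊚∘∙??
∘⊞⊛⊞∘∙∘??
∙∙∙∙∘∘∘??
⊞⊞⊞⊞⊞⊞⊞⊞⊞
⊞⊞⊞⊞⊞⊞⊞⊞⊞

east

∙∘∙∘∘???⊞
∘∘≋∘∙⊛??⊞
∙∙∘⊞∘∘∘?⊞
∘∘∙∙≋∙∘?⊞
⊛∘⊛∘⊚∙∘?⊞
⊞⊛⊞∘∙∘∙?⊞
∙∙∙∘∘∘⊞?⊞
⊞⊞⊞⊞⊞⊞⊞⊞⊞
⊞⊞⊞⊞⊞⊞⊞⊞⊞

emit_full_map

∙∙∘∙∘∘??
∘∘∘≋∘∙⊛?
⊛∙∙∘⊞∘∘∘
∘∘∘∙∙≋∙∘
∘⊛∘⊛∘⊚∙∘
∘⊞⊛⊞∘∙∘∙
∙∙∙∙∘∘∘⊞

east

∘∙∘∘???⊞⊞
∘≋∘∙⊛??⊞⊞
∙∘⊞∘∘∘∘⊞⊞
∘∙∙≋∙∘⊛⊞⊞
∘⊛∘∘⊚∘∘⊞⊞
⊛⊞∘∙∘∙⊛⊞⊞
∙∙∘∘∘⊞∘⊞⊞
⊞⊞⊞⊞⊞⊞⊞⊞⊞
⊞⊞⊞⊞⊞⊞⊞⊞⊞

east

∙∘∘???⊞⊞⊞
≋∘∙⊛??⊞⊞⊞
∘⊞∘∘∘∘⊞⊞⊞
∙∙≋∙∘⊛⊞⊞⊞
⊛∘∘∙⊚∘⊞⊞⊞
⊞∘∙∘∙⊛⊞⊞⊞
∙∘∘∘⊞∘⊞⊞⊞
⊞⊞⊞⊞⊞⊞⊞⊞⊞
⊞⊞⊞⊞⊞⊞⊞⊞⊞

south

≋∘∙⊛??⊞⊞⊞
∘⊞∘∘∘∘⊞⊞⊞
∙∙≋∙∘⊛⊞⊞⊞
⊛∘∘∙∘∘⊞⊞⊞
⊞∘∙∘⊚⊛⊞⊞⊞
∙∘∘∘⊞∘⊞⊞⊞
⊞⊞⊞⊞⊞⊞⊞⊞⊞
⊞⊞⊞⊞⊞⊞⊞⊞⊞
⊞⊞⊞⊞⊞⊞⊞⊞⊞

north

∙∘∘???⊞⊞⊞
≋∘∙⊛??⊞⊞⊞
∘⊞∘∘∘∘⊞⊞⊞
∙∙≋∙∘⊛⊞⊞⊞
⊛∘∘∙⊚∘⊞⊞⊞
⊞∘∙∘∙⊛⊞⊞⊞
∙∘∘∘⊞∘⊞⊞⊞
⊞⊞⊞⊞⊞⊞⊞⊞⊞
⊞⊞⊞⊞⊞⊞⊞⊞⊞

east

∘∘???⊞⊞⊞⊞
∘∙⊛??⊞⊞⊞⊞
⊞∘∘∘∘⊞⊞⊞⊞
∙≋∙∘⊛⊞⊞⊞⊞
∘∘∙∘⊚⊞⊞⊞⊞
∘∙∘∙⊛⊞⊞⊞⊞
∘∘∘⊞∘⊞⊞⊞⊞
⊞⊞⊞⊞⊞⊞⊞⊞⊞
⊞⊞⊞⊞⊞⊞⊞⊞⊞

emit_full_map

∙∙∘∙∘∘???
∘∘∘≋∘∙⊛??
⊛∙∙∘⊞∘∘∘∘
∘∘∘∙∙≋∙∘⊛
∘⊛∘⊛∘∘∙∘⊚
∘⊞⊛⊞∘∙∘∙⊛
∙∙∙∙∘∘∘⊞∘

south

∘∙⊛??⊞⊞⊞⊞
⊞∘∘∘∘⊞⊞⊞⊞
∙≋∙∘⊛⊞⊞⊞⊞
∘∘∙∘∘⊞⊞⊞⊞
∘∙∘∙⊚⊞⊞⊞⊞
∘∘∘⊞∘⊞⊞⊞⊞
⊞⊞⊞⊞⊞⊞⊞⊞⊞
⊞⊞⊞⊞⊞⊞⊞⊞⊞
⊞⊞⊞⊞⊞⊞⊞⊞⊞

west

≋∘∙⊛??⊞⊞⊞
∘⊞∘∘∘∘⊞⊞⊞
∙∙≋∙∘⊛⊞⊞⊞
⊛∘∘∙∘∘⊞⊞⊞
⊞∘∙∘⊚⊛⊞⊞⊞
∙∘∘∘⊞∘⊞⊞⊞
⊞⊞⊞⊞⊞⊞⊞⊞⊞
⊞⊞⊞⊞⊞⊞⊞⊞⊞
⊞⊞⊞⊞⊞⊞⊞⊞⊞

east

∘∙⊛??⊞⊞⊞⊞
⊞∘∘∘∘⊞⊞⊞⊞
∙≋∙∘⊛⊞⊞⊞⊞
∘∘∙∘∘⊞⊞⊞⊞
∘∙∘∙⊚⊞⊞⊞⊞
∘∘∘⊞∘⊞⊞⊞⊞
⊞⊞⊞⊞⊞⊞⊞⊞⊞
⊞⊞⊞⊞⊞⊞⊞⊞⊞
⊞⊞⊞⊞⊞⊞⊞⊞⊞

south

⊞∘∘∘∘⊞⊞⊞⊞
∙≋∙∘⊛⊞⊞⊞⊞
∘∘∙∘∘⊞⊞⊞⊞
∘∙∘∙⊛⊞⊞⊞⊞
∘∘∘⊞⊚⊞⊞⊞⊞
⊞⊞⊞⊞⊞⊞⊞⊞⊞
⊞⊞⊞⊞⊞⊞⊞⊞⊞
⊞⊞⊞⊞⊞⊞⊞⊞⊞
⊞⊞⊞⊞⊞⊞⊞⊞⊞


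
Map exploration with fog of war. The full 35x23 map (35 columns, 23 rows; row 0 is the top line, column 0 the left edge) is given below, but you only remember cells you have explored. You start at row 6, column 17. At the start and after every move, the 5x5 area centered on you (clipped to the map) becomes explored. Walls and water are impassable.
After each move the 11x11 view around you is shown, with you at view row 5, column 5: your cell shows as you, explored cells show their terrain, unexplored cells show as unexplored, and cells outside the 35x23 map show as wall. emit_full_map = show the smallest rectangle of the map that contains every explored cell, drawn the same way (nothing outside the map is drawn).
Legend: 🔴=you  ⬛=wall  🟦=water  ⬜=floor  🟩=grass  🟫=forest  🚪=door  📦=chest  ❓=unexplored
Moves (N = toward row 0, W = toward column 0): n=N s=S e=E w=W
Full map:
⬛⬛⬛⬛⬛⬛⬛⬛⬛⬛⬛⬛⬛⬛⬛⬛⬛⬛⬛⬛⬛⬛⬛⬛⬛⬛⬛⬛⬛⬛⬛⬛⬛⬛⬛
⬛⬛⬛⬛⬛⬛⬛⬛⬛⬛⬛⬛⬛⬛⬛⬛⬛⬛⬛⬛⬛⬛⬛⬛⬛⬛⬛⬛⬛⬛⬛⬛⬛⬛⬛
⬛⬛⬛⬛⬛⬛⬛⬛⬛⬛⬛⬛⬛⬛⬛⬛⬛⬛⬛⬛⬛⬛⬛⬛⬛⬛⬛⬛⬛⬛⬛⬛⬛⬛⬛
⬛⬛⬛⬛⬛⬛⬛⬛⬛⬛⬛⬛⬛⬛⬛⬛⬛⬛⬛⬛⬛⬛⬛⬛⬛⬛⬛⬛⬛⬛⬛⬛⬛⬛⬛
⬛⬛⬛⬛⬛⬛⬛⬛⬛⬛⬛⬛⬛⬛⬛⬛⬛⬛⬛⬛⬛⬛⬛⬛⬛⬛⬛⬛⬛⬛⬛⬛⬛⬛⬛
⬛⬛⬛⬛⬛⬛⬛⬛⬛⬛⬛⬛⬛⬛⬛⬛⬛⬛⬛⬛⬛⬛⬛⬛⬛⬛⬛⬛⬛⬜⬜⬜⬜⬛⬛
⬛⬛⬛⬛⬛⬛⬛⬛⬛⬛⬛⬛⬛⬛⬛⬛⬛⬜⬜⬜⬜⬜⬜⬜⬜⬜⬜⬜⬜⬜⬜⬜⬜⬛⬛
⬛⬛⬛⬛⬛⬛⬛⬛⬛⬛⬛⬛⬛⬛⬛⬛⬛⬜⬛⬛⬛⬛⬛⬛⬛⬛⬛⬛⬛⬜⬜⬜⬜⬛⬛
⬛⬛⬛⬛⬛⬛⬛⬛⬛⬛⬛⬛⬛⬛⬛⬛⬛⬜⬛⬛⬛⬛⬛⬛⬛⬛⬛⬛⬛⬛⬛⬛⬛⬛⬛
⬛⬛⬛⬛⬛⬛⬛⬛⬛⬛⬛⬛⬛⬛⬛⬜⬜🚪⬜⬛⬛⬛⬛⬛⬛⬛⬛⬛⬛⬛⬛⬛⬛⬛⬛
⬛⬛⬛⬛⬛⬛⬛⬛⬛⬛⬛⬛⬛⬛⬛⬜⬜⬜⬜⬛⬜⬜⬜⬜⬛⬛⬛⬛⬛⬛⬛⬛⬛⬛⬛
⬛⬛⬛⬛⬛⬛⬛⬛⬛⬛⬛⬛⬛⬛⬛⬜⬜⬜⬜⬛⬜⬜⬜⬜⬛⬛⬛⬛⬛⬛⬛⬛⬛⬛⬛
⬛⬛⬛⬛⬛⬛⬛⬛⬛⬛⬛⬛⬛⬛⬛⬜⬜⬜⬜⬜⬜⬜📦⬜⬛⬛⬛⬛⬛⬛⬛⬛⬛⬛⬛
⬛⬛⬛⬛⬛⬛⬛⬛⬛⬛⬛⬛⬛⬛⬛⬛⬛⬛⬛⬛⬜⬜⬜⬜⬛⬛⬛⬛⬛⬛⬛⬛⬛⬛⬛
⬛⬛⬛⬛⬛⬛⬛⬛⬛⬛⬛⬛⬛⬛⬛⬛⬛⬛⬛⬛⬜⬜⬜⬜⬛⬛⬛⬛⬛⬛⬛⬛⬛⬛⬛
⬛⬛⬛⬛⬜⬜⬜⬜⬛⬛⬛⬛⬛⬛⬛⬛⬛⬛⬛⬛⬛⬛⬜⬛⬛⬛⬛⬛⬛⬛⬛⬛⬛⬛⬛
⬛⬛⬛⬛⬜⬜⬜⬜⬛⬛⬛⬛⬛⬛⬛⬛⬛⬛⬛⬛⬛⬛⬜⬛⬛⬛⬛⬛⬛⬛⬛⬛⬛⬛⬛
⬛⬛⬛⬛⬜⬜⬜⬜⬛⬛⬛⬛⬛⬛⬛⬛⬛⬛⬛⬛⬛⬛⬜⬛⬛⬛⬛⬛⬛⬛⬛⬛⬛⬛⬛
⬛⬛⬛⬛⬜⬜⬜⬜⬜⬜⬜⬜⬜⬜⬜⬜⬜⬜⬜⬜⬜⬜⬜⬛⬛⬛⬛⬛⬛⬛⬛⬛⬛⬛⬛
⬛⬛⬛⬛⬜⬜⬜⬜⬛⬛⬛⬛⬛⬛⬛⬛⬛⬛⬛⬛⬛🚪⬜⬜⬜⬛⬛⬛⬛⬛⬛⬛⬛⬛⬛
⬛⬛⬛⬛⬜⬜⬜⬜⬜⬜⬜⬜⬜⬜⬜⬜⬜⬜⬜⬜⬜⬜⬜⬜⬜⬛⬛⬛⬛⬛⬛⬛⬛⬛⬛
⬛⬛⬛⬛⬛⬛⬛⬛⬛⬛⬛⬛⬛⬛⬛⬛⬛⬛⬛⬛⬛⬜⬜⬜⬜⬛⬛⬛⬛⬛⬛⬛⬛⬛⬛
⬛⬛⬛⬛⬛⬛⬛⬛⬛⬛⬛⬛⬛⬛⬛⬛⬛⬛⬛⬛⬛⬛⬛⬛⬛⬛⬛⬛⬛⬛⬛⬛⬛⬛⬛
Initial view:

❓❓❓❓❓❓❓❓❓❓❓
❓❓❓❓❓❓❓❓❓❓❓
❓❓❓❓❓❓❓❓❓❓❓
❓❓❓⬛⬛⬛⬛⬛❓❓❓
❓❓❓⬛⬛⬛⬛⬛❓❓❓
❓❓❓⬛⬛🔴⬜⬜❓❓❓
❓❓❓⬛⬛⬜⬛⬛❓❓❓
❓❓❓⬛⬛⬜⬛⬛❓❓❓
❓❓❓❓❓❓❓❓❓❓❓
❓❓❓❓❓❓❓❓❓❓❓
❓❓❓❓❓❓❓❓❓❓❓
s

❓❓❓❓❓❓❓❓❓❓❓
❓❓❓❓❓❓❓❓❓❓❓
❓❓❓⬛⬛⬛⬛⬛❓❓❓
❓❓❓⬛⬛⬛⬛⬛❓❓❓
❓❓❓⬛⬛⬜⬜⬜❓❓❓
❓❓❓⬛⬛🔴⬛⬛❓❓❓
❓❓❓⬛⬛⬜⬛⬛❓❓❓
❓❓❓⬜⬜🚪⬜⬛❓❓❓
❓❓❓❓❓❓❓❓❓❓❓
❓❓❓❓❓❓❓❓❓❓❓
❓❓❓❓❓❓❓❓❓❓❓

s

❓❓❓❓❓❓❓❓❓❓❓
❓❓❓⬛⬛⬛⬛⬛❓❓❓
❓❓❓⬛⬛⬛⬛⬛❓❓❓
❓❓❓⬛⬛⬜⬜⬜❓❓❓
❓❓❓⬛⬛⬜⬛⬛❓❓❓
❓❓❓⬛⬛🔴⬛⬛❓❓❓
❓❓❓⬜⬜🚪⬜⬛❓❓❓
❓❓❓⬜⬜⬜⬜⬛❓❓❓
❓❓❓❓❓❓❓❓❓❓❓
❓❓❓❓❓❓❓❓❓❓❓
❓❓❓❓❓❓❓❓❓❓❓

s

❓❓❓⬛⬛⬛⬛⬛❓❓❓
❓❓❓⬛⬛⬛⬛⬛❓❓❓
❓❓❓⬛⬛⬜⬜⬜❓❓❓
❓❓❓⬛⬛⬜⬛⬛❓❓❓
❓❓❓⬛⬛⬜⬛⬛❓❓❓
❓❓❓⬜⬜🔴⬜⬛❓❓❓
❓❓❓⬜⬜⬜⬜⬛❓❓❓
❓❓❓⬜⬜⬜⬜⬛❓❓❓
❓❓❓❓❓❓❓❓❓❓❓
❓❓❓❓❓❓❓❓❓❓❓
❓❓❓❓❓❓❓❓❓❓❓

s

❓❓❓⬛⬛⬛⬛⬛❓❓❓
❓❓❓⬛⬛⬜⬜⬜❓❓❓
❓❓❓⬛⬛⬜⬛⬛❓❓❓
❓❓❓⬛⬛⬜⬛⬛❓❓❓
❓❓❓⬜⬜🚪⬜⬛❓❓❓
❓❓❓⬜⬜🔴⬜⬛❓❓❓
❓❓❓⬜⬜⬜⬜⬛❓❓❓
❓❓❓⬜⬜⬜⬜⬜❓❓❓
❓❓❓❓❓❓❓❓❓❓❓
❓❓❓❓❓❓❓❓❓❓❓
❓❓❓❓❓❓❓❓❓❓❓

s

❓❓❓⬛⬛⬜⬜⬜❓❓❓
❓❓❓⬛⬛⬜⬛⬛❓❓❓
❓❓❓⬛⬛⬜⬛⬛❓❓❓
❓❓❓⬜⬜🚪⬜⬛❓❓❓
❓❓❓⬜⬜⬜⬜⬛❓❓❓
❓❓❓⬜⬜🔴⬜⬛❓❓❓
❓❓❓⬜⬜⬜⬜⬜❓❓❓
❓❓❓⬛⬛⬛⬛⬛❓❓❓
❓❓❓❓❓❓❓❓❓❓❓
❓❓❓❓❓❓❓❓❓❓❓
❓❓❓❓❓❓❓❓❓❓❓

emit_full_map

⬛⬛⬛⬛⬛
⬛⬛⬛⬛⬛
⬛⬛⬜⬜⬜
⬛⬛⬜⬛⬛
⬛⬛⬜⬛⬛
⬜⬜🚪⬜⬛
⬜⬜⬜⬜⬛
⬜⬜🔴⬜⬛
⬜⬜⬜⬜⬜
⬛⬛⬛⬛⬛

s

❓❓❓⬛⬛⬜⬛⬛❓❓❓
❓❓❓⬛⬛⬜⬛⬛❓❓❓
❓❓❓⬜⬜🚪⬜⬛❓❓❓
❓❓❓⬜⬜⬜⬜⬛❓❓❓
❓❓❓⬜⬜⬜⬜⬛❓❓❓
❓❓❓⬜⬜🔴⬜⬜❓❓❓
❓❓❓⬛⬛⬛⬛⬛❓❓❓
❓❓❓⬛⬛⬛⬛⬛❓❓❓
❓❓❓❓❓❓❓❓❓❓❓
❓❓❓❓❓❓❓❓❓❓❓
❓❓❓❓❓❓❓❓❓❓❓

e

❓❓⬛⬛⬜⬛⬛❓❓❓❓
❓❓⬛⬛⬜⬛⬛❓❓❓❓
❓❓⬜⬜🚪⬜⬛❓❓❓❓
❓❓⬜⬜⬜⬜⬛⬜❓❓❓
❓❓⬜⬜⬜⬜⬛⬜❓❓❓
❓❓⬜⬜⬜🔴⬜⬜❓❓❓
❓❓⬛⬛⬛⬛⬛⬜❓❓❓
❓❓⬛⬛⬛⬛⬛⬜❓❓❓
❓❓❓❓❓❓❓❓❓❓❓
❓❓❓❓❓❓❓❓❓❓❓
❓❓❓❓❓❓❓❓❓❓❓

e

❓⬛⬛⬜⬛⬛❓❓❓❓❓
❓⬛⬛⬜⬛⬛❓❓❓❓❓
❓⬜⬜🚪⬜⬛❓❓❓❓❓
❓⬜⬜⬜⬜⬛⬜⬜❓❓❓
❓⬜⬜⬜⬜⬛⬜⬜❓❓❓
❓⬜⬜⬜⬜🔴⬜⬜❓❓❓
❓⬛⬛⬛⬛⬛⬜⬜❓❓❓
❓⬛⬛⬛⬛⬛⬜⬜❓❓❓
❓❓❓❓❓❓❓❓❓❓❓
❓❓❓❓❓❓❓❓❓❓❓
❓❓❓❓❓❓❓❓❓❓❓

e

⬛⬛⬜⬛⬛❓❓❓❓❓❓
⬛⬛⬜⬛⬛❓❓❓❓❓❓
⬜⬜🚪⬜⬛❓❓❓❓❓❓
⬜⬜⬜⬜⬛⬜⬜⬜❓❓❓
⬜⬜⬜⬜⬛⬜⬜⬜❓❓❓
⬜⬜⬜⬜⬜🔴⬜📦❓❓❓
⬛⬛⬛⬛⬛⬜⬜⬜❓❓❓
⬛⬛⬛⬛⬛⬜⬜⬜❓❓❓
❓❓❓❓❓❓❓❓❓❓❓
❓❓❓❓❓❓❓❓❓❓❓
❓❓❓❓❓❓❓❓❓❓❓

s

⬛⬛⬜⬛⬛❓❓❓❓❓❓
⬜⬜🚪⬜⬛❓❓❓❓❓❓
⬜⬜⬜⬜⬛⬜⬜⬜❓❓❓
⬜⬜⬜⬜⬛⬜⬜⬜❓❓❓
⬜⬜⬜⬜⬜⬜⬜📦❓❓❓
⬛⬛⬛⬛⬛🔴⬜⬜❓❓❓
⬛⬛⬛⬛⬛⬜⬜⬜❓❓❓
❓❓❓⬛⬛⬛⬛⬜❓❓❓
❓❓❓❓❓❓❓❓❓❓❓
❓❓❓❓❓❓❓❓❓❓❓
❓❓❓❓❓❓❓❓❓❓❓

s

⬜⬜🚪⬜⬛❓❓❓❓❓❓
⬜⬜⬜⬜⬛⬜⬜⬜❓❓❓
⬜⬜⬜⬜⬛⬜⬜⬜❓❓❓
⬜⬜⬜⬜⬜⬜⬜📦❓❓❓
⬛⬛⬛⬛⬛⬜⬜⬜❓❓❓
⬛⬛⬛⬛⬛🔴⬜⬜❓❓❓
❓❓❓⬛⬛⬛⬛⬜❓❓❓
❓❓❓⬛⬛⬛⬛⬜❓❓❓
❓❓❓❓❓❓❓❓❓❓❓
❓❓❓❓❓❓❓❓❓❓❓
❓❓❓❓❓❓❓❓❓❓❓

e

⬜🚪⬜⬛❓❓❓❓❓❓❓
⬜⬜⬜⬛⬜⬜⬜❓❓❓❓
⬜⬜⬜⬛⬜⬜⬜❓❓❓❓
⬜⬜⬜⬜⬜⬜📦⬜❓❓❓
⬛⬛⬛⬛⬜⬜⬜⬜❓❓❓
⬛⬛⬛⬛⬜🔴⬜⬜❓❓❓
❓❓⬛⬛⬛⬛⬜⬛❓❓❓
❓❓⬛⬛⬛⬛⬜⬛❓❓❓
❓❓❓❓❓❓❓❓❓❓❓
❓❓❓❓❓❓❓❓❓❓❓
❓❓❓❓❓❓❓❓❓❓❓

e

🚪⬜⬛❓❓❓❓❓❓❓❓
⬜⬜⬛⬜⬜⬜❓❓❓❓❓
⬜⬜⬛⬜⬜⬜❓❓❓❓❓
⬜⬜⬜⬜⬜📦⬜⬛❓❓❓
⬛⬛⬛⬜⬜⬜⬜⬛❓❓❓
⬛⬛⬛⬜⬜🔴⬜⬛❓❓❓
❓⬛⬛⬛⬛⬜⬛⬛❓❓❓
❓⬛⬛⬛⬛⬜⬛⬛❓❓❓
❓❓❓❓❓❓❓❓❓❓❓
❓❓❓❓❓❓❓❓❓❓❓
❓❓❓❓❓❓❓❓❓❓❓

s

⬜⬜⬛⬜⬜⬜❓❓❓❓❓
⬜⬜⬛⬜⬜⬜❓❓❓❓❓
⬜⬜⬜⬜⬜📦⬜⬛❓❓❓
⬛⬛⬛⬜⬜⬜⬜⬛❓❓❓
⬛⬛⬛⬜⬜⬜⬜⬛❓❓❓
❓⬛⬛⬛⬛🔴⬛⬛❓❓❓
❓⬛⬛⬛⬛⬜⬛⬛❓❓❓
❓❓❓⬛⬛⬜⬛⬛❓❓❓
❓❓❓❓❓❓❓❓❓❓❓
❓❓❓❓❓❓❓❓❓❓❓
❓❓❓❓❓❓❓❓❓❓❓

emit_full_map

⬛⬛⬛⬛⬛❓❓❓❓❓
⬛⬛⬛⬛⬛❓❓❓❓❓
⬛⬛⬜⬜⬜❓❓❓❓❓
⬛⬛⬜⬛⬛❓❓❓❓❓
⬛⬛⬜⬛⬛❓❓❓❓❓
⬜⬜🚪⬜⬛❓❓❓❓❓
⬜⬜⬜⬜⬛⬜⬜⬜❓❓
⬜⬜⬜⬜⬛⬜⬜⬜❓❓
⬜⬜⬜⬜⬜⬜⬜📦⬜⬛
⬛⬛⬛⬛⬛⬜⬜⬜⬜⬛
⬛⬛⬛⬛⬛⬜⬜⬜⬜⬛
❓❓❓⬛⬛⬛⬛🔴⬛⬛
❓❓❓⬛⬛⬛⬛⬜⬛⬛
❓❓❓❓❓⬛⬛⬜⬛⬛

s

⬜⬜⬛⬜⬜⬜❓❓❓❓❓
⬜⬜⬜⬜⬜📦⬜⬛❓❓❓
⬛⬛⬛⬜⬜⬜⬜⬛❓❓❓
⬛⬛⬛⬜⬜⬜⬜⬛❓❓❓
❓⬛⬛⬛⬛⬜⬛⬛❓❓❓
❓⬛⬛⬛⬛🔴⬛⬛❓❓❓
❓❓❓⬛⬛⬜⬛⬛❓❓❓
❓❓❓⬜⬜⬜⬛⬛❓❓❓
❓❓❓❓❓❓❓❓❓❓❓
❓❓❓❓❓❓❓❓❓❓❓
❓❓❓❓❓❓❓❓❓❓❓

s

⬜⬜⬜⬜⬜📦⬜⬛❓❓❓
⬛⬛⬛⬜⬜⬜⬜⬛❓❓❓
⬛⬛⬛⬜⬜⬜⬜⬛❓❓❓
❓⬛⬛⬛⬛⬜⬛⬛❓❓❓
❓⬛⬛⬛⬛⬜⬛⬛❓❓❓
❓❓❓⬛⬛🔴⬛⬛❓❓❓
❓❓❓⬜⬜⬜⬛⬛❓❓❓
❓❓❓⬛🚪⬜⬜⬜❓❓❓
❓❓❓❓❓❓❓❓❓❓❓
❓❓❓❓❓❓❓❓❓❓❓
❓❓❓❓❓❓❓❓❓❓❓

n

⬜⬜⬛⬜⬜⬜❓❓❓❓❓
⬜⬜⬜⬜⬜📦⬜⬛❓❓❓
⬛⬛⬛⬜⬜⬜⬜⬛❓❓❓
⬛⬛⬛⬜⬜⬜⬜⬛❓❓❓
❓⬛⬛⬛⬛⬜⬛⬛❓❓❓
❓⬛⬛⬛⬛🔴⬛⬛❓❓❓
❓❓❓⬛⬛⬜⬛⬛❓❓❓
❓❓❓⬜⬜⬜⬛⬛❓❓❓
❓❓❓⬛🚪⬜⬜⬜❓❓❓
❓❓❓❓❓❓❓❓❓❓❓
❓❓❓❓❓❓❓❓❓❓❓

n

⬜⬜⬛⬜⬜⬜❓❓❓❓❓
⬜⬜⬛⬜⬜⬜❓❓❓❓❓
⬜⬜⬜⬜⬜📦⬜⬛❓❓❓
⬛⬛⬛⬜⬜⬜⬜⬛❓❓❓
⬛⬛⬛⬜⬜⬜⬜⬛❓❓❓
❓⬛⬛⬛⬛🔴⬛⬛❓❓❓
❓⬛⬛⬛⬛⬜⬛⬛❓❓❓
❓❓❓⬛⬛⬜⬛⬛❓❓❓
❓❓❓⬜⬜⬜⬛⬛❓❓❓
❓❓❓⬛🚪⬜⬜⬜❓❓❓
❓❓❓❓❓❓❓❓❓❓❓

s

⬜⬜⬛⬜⬜⬜❓❓❓❓❓
⬜⬜⬜⬜⬜📦⬜⬛❓❓❓
⬛⬛⬛⬜⬜⬜⬜⬛❓❓❓
⬛⬛⬛⬜⬜⬜⬜⬛❓❓❓
❓⬛⬛⬛⬛⬜⬛⬛❓❓❓
❓⬛⬛⬛⬛🔴⬛⬛❓❓❓
❓❓❓⬛⬛⬜⬛⬛❓❓❓
❓❓❓⬜⬜⬜⬛⬛❓❓❓
❓❓❓⬛🚪⬜⬜⬜❓❓❓
❓❓❓❓❓❓❓❓❓❓❓
❓❓❓❓❓❓❓❓❓❓❓

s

⬜⬜⬜⬜⬜📦⬜⬛❓❓❓
⬛⬛⬛⬜⬜⬜⬜⬛❓❓❓
⬛⬛⬛⬜⬜⬜⬜⬛❓❓❓
❓⬛⬛⬛⬛⬜⬛⬛❓❓❓
❓⬛⬛⬛⬛⬜⬛⬛❓❓❓
❓❓❓⬛⬛🔴⬛⬛❓❓❓
❓❓❓⬜⬜⬜⬛⬛❓❓❓
❓❓❓⬛🚪⬜⬜⬜❓❓❓
❓❓❓❓❓❓❓❓❓❓❓
❓❓❓❓❓❓❓❓❓❓❓
❓❓❓❓❓❓❓❓❓❓❓

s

⬛⬛⬛⬜⬜⬜⬜⬛❓❓❓
⬛⬛⬛⬜⬜⬜⬜⬛❓❓❓
❓⬛⬛⬛⬛⬜⬛⬛❓❓❓
❓⬛⬛⬛⬛⬜⬛⬛❓❓❓
❓❓❓⬛⬛⬜⬛⬛❓❓❓
❓❓❓⬜⬜🔴⬛⬛❓❓❓
❓❓❓⬛🚪⬜⬜⬜❓❓❓
❓❓❓⬜⬜⬜⬜⬜❓❓❓
❓❓❓❓❓❓❓❓❓❓❓
❓❓❓❓❓❓❓❓❓❓❓
⬛⬛⬛⬛⬛⬛⬛⬛⬛⬛⬛

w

⬛⬛⬛⬛⬜⬜⬜⬜⬛❓❓
⬛⬛⬛⬛⬜⬜⬜⬜⬛❓❓
❓❓⬛⬛⬛⬛⬜⬛⬛❓❓
❓❓⬛⬛⬛⬛⬜⬛⬛❓❓
❓❓❓⬛⬛⬛⬜⬛⬛❓❓
❓❓❓⬜⬜🔴⬜⬛⬛❓❓
❓❓❓⬛⬛🚪⬜⬜⬜❓❓
❓❓❓⬜⬜⬜⬜⬜⬜❓❓
❓❓❓❓❓❓❓❓❓❓❓
❓❓❓❓❓❓❓❓❓❓❓
⬛⬛⬛⬛⬛⬛⬛⬛⬛⬛⬛

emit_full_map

⬛⬛⬛⬛⬛❓❓❓❓❓
⬛⬛⬛⬛⬛❓❓❓❓❓
⬛⬛⬜⬜⬜❓❓❓❓❓
⬛⬛⬜⬛⬛❓❓❓❓❓
⬛⬛⬜⬛⬛❓❓❓❓❓
⬜⬜🚪⬜⬛❓❓❓❓❓
⬜⬜⬜⬜⬛⬜⬜⬜❓❓
⬜⬜⬜⬜⬛⬜⬜⬜❓❓
⬜⬜⬜⬜⬜⬜⬜📦⬜⬛
⬛⬛⬛⬛⬛⬜⬜⬜⬜⬛
⬛⬛⬛⬛⬛⬜⬜⬜⬜⬛
❓❓❓⬛⬛⬛⬛⬜⬛⬛
❓❓❓⬛⬛⬛⬛⬜⬛⬛
❓❓❓❓⬛⬛⬛⬜⬛⬛
❓❓❓❓⬜⬜🔴⬜⬛⬛
❓❓❓❓⬛⬛🚪⬜⬜⬜
❓❓❓❓⬜⬜⬜⬜⬜⬜

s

⬛⬛⬛⬛⬜⬜⬜⬜⬛❓❓
❓❓⬛⬛⬛⬛⬜⬛⬛❓❓
❓❓⬛⬛⬛⬛⬜⬛⬛❓❓
❓❓❓⬛⬛⬛⬜⬛⬛❓❓
❓❓❓⬜⬜⬜⬜⬛⬛❓❓
❓❓❓⬛⬛🔴⬜⬜⬜❓❓
❓❓❓⬜⬜⬜⬜⬜⬜❓❓
❓❓❓⬛⬛⬜⬜⬜❓❓❓
❓❓❓❓❓❓❓❓❓❓❓
⬛⬛⬛⬛⬛⬛⬛⬛⬛⬛⬛
⬛⬛⬛⬛⬛⬛⬛⬛⬛⬛⬛

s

❓❓⬛⬛⬛⬛⬜⬛⬛❓❓
❓❓⬛⬛⬛⬛⬜⬛⬛❓❓
❓❓❓⬛⬛⬛⬜⬛⬛❓❓
❓❓❓⬜⬜⬜⬜⬛⬛❓❓
❓❓❓⬛⬛🚪⬜⬜⬜❓❓
❓❓❓⬜⬜🔴⬜⬜⬜❓❓
❓❓❓⬛⬛⬜⬜⬜❓❓❓
❓❓❓⬛⬛⬛⬛⬛❓❓❓
⬛⬛⬛⬛⬛⬛⬛⬛⬛⬛⬛
⬛⬛⬛⬛⬛⬛⬛⬛⬛⬛⬛
⬛⬛⬛⬛⬛⬛⬛⬛⬛⬛⬛

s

❓❓⬛⬛⬛⬛⬜⬛⬛❓❓
❓❓❓⬛⬛⬛⬜⬛⬛❓❓
❓❓❓⬜⬜⬜⬜⬛⬛❓❓
❓❓❓⬛⬛🚪⬜⬜⬜❓❓
❓❓❓⬜⬜⬜⬜⬜⬜❓❓
❓❓❓⬛⬛🔴⬜⬜❓❓❓
❓❓❓⬛⬛⬛⬛⬛❓❓❓
⬛⬛⬛⬛⬛⬛⬛⬛⬛⬛⬛
⬛⬛⬛⬛⬛⬛⬛⬛⬛⬛⬛
⬛⬛⬛⬛⬛⬛⬛⬛⬛⬛⬛
⬛⬛⬛⬛⬛⬛⬛⬛⬛⬛⬛

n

❓❓⬛⬛⬛⬛⬜⬛⬛❓❓
❓❓⬛⬛⬛⬛⬜⬛⬛❓❓
❓❓❓⬛⬛⬛⬜⬛⬛❓❓
❓❓❓⬜⬜⬜⬜⬛⬛❓❓
❓❓❓⬛⬛🚪⬜⬜⬜❓❓
❓❓❓⬜⬜🔴⬜⬜⬜❓❓
❓❓❓⬛⬛⬜⬜⬜❓❓❓
❓❓❓⬛⬛⬛⬛⬛❓❓❓
⬛⬛⬛⬛⬛⬛⬛⬛⬛⬛⬛
⬛⬛⬛⬛⬛⬛⬛⬛⬛⬛⬛
⬛⬛⬛⬛⬛⬛⬛⬛⬛⬛⬛

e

❓⬛⬛⬛⬛⬜⬛⬛❓❓❓
❓⬛⬛⬛⬛⬜⬛⬛❓❓❓
❓❓⬛⬛⬛⬜⬛⬛❓❓❓
❓❓⬜⬜⬜⬜⬛⬛❓❓❓
❓❓⬛⬛🚪⬜⬜⬜❓❓❓
❓❓⬜⬜⬜🔴⬜⬜❓❓❓
❓❓⬛⬛⬜⬜⬜⬜❓❓❓
❓❓⬛⬛⬛⬛⬛⬛❓❓❓
⬛⬛⬛⬛⬛⬛⬛⬛⬛⬛⬛
⬛⬛⬛⬛⬛⬛⬛⬛⬛⬛⬛
⬛⬛⬛⬛⬛⬛⬛⬛⬛⬛⬛

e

⬛⬛⬛⬛⬜⬛⬛❓❓❓❓
⬛⬛⬛⬛⬜⬛⬛❓❓❓❓
❓⬛⬛⬛⬜⬛⬛❓❓❓❓
❓⬜⬜⬜⬜⬛⬛⬛❓❓❓
❓⬛⬛🚪⬜⬜⬜⬛❓❓❓
❓⬜⬜⬜⬜🔴⬜⬛❓❓❓
❓⬛⬛⬜⬜⬜⬜⬛❓❓❓
❓⬛⬛⬛⬛⬛⬛⬛❓❓❓
⬛⬛⬛⬛⬛⬛⬛⬛⬛⬛⬛
⬛⬛⬛⬛⬛⬛⬛⬛⬛⬛⬛
⬛⬛⬛⬛⬛⬛⬛⬛⬛⬛⬛

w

❓⬛⬛⬛⬛⬜⬛⬛❓❓❓
❓⬛⬛⬛⬛⬜⬛⬛❓❓❓
❓❓⬛⬛⬛⬜⬛⬛❓❓❓
❓❓⬜⬜⬜⬜⬛⬛⬛❓❓
❓❓⬛⬛🚪⬜⬜⬜⬛❓❓
❓❓⬜⬜⬜🔴⬜⬜⬛❓❓
❓❓⬛⬛⬜⬜⬜⬜⬛❓❓
❓❓⬛⬛⬛⬛⬛⬛⬛❓❓
⬛⬛⬛⬛⬛⬛⬛⬛⬛⬛⬛
⬛⬛⬛⬛⬛⬛⬛⬛⬛⬛⬛
⬛⬛⬛⬛⬛⬛⬛⬛⬛⬛⬛

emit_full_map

⬛⬛⬛⬛⬛❓❓❓❓❓❓
⬛⬛⬛⬛⬛❓❓❓❓❓❓
⬛⬛⬜⬜⬜❓❓❓❓❓❓
⬛⬛⬜⬛⬛❓❓❓❓❓❓
⬛⬛⬜⬛⬛❓❓❓❓❓❓
⬜⬜🚪⬜⬛❓❓❓❓❓❓
⬜⬜⬜⬜⬛⬜⬜⬜❓❓❓
⬜⬜⬜⬜⬛⬜⬜⬜❓❓❓
⬜⬜⬜⬜⬜⬜⬜📦⬜⬛❓
⬛⬛⬛⬛⬛⬜⬜⬜⬜⬛❓
⬛⬛⬛⬛⬛⬜⬜⬜⬜⬛❓
❓❓❓⬛⬛⬛⬛⬜⬛⬛❓
❓❓❓⬛⬛⬛⬛⬜⬛⬛❓
❓❓❓❓⬛⬛⬛⬜⬛⬛❓
❓❓❓❓⬜⬜⬜⬜⬛⬛⬛
❓❓❓❓⬛⬛🚪⬜⬜⬜⬛
❓❓❓❓⬜⬜⬜🔴⬜⬜⬛
❓❓❓❓⬛⬛⬜⬜⬜⬜⬛
❓❓❓❓⬛⬛⬛⬛⬛⬛⬛


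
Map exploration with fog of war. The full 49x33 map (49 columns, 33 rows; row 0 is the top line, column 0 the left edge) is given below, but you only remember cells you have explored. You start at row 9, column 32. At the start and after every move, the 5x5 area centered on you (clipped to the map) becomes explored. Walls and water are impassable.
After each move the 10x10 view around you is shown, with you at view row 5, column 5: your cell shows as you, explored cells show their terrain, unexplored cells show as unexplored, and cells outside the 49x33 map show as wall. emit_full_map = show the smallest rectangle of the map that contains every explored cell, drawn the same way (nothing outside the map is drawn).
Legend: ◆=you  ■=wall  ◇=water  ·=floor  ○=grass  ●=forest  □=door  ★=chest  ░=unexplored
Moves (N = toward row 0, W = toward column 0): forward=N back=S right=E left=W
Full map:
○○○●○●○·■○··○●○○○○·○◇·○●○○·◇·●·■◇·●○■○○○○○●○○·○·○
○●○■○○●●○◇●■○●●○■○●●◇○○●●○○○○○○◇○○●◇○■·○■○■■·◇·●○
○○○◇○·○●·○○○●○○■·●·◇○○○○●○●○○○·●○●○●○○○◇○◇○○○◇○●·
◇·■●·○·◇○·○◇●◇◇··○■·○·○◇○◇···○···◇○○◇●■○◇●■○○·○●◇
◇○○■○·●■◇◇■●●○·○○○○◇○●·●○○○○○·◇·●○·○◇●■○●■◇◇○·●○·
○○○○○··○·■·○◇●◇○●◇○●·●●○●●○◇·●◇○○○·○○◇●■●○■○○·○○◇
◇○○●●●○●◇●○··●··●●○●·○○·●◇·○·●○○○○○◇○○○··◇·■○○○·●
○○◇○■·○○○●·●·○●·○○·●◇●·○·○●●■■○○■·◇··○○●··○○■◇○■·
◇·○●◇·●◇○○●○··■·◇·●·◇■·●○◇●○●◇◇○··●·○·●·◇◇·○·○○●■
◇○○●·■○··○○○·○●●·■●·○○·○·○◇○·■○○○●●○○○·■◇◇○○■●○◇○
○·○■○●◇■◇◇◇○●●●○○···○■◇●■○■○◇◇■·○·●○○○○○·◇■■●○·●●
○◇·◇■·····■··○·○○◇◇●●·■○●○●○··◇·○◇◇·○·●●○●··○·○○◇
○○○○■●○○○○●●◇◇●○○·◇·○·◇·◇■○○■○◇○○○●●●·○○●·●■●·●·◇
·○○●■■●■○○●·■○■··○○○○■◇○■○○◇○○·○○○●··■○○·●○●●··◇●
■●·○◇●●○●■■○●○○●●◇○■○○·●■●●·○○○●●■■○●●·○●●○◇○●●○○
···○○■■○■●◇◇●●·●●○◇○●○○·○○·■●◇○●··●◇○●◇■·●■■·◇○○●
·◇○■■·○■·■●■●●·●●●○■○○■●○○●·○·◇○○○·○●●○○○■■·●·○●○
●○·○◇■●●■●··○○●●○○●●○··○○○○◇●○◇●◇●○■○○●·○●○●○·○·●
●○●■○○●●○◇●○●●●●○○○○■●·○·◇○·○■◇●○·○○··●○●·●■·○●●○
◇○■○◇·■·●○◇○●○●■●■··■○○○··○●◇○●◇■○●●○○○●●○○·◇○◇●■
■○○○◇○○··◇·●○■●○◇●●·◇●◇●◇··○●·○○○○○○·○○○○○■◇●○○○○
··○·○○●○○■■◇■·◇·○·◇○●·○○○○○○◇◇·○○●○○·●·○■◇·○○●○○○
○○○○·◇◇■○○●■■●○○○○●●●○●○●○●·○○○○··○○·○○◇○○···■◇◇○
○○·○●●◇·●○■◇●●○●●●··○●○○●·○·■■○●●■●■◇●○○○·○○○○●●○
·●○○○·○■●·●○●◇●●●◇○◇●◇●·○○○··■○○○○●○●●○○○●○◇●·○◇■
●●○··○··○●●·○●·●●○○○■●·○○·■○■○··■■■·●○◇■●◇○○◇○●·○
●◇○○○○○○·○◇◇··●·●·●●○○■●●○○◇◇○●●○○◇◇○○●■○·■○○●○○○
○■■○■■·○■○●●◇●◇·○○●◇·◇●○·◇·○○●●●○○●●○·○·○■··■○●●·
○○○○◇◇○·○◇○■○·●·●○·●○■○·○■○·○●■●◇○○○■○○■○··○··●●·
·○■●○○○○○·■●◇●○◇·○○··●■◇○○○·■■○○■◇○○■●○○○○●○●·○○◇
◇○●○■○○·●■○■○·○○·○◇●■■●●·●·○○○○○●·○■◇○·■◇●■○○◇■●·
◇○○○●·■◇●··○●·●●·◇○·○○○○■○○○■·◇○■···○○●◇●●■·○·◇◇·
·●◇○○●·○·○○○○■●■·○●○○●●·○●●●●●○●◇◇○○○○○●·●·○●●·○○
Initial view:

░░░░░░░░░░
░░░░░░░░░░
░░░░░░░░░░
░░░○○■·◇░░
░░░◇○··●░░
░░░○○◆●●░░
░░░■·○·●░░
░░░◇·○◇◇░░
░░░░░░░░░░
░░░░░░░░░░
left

░░░░░░░░░░
░░░░░░░░░░
░░░░░░░░░░
░░░■○○■·◇░
░░░◇◇○··●░
░░░■○◆○●●░
░░░◇■·○·●░
░░░·◇·○◇◇░
░░░░░░░░░░
░░░░░░░░░░

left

░░░░░░░░░░
░░░░░░░░░░
░░░░░░░░░░
░░░■■○○■·◇
░░░●◇◇○··●
░░░·■◆○○●●
░░░◇◇■·○·●
░░░··◇·○◇◇
░░░░░░░░░░
░░░░░░░░░░

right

░░░░░░░░░░
░░░░░░░░░░
░░░░░░░░░░
░░■■○○■·◇░
░░●◇◇○··●░
░░·■○◆○●●░
░░◇◇■·○·●░
░░··◇·○◇◇░
░░░░░░░░░░
░░░░░░░░░░

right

░░░░░░░░░░
░░░░░░░░░░
░░░░░░░░░░
░■■○○■·◇░░
░●◇◇○··●░░
░·■○○◆●●░░
░◇◇■·○·●░░
░··◇·○◇◇░░
░░░░░░░░░░
░░░░░░░░░░

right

░░░░░░░░░░
░░░░░░░░░░
░░░░░░░░░░
■■○○■·◇·░░
●◇◇○··●·░░
·■○○○◆●○░░
◇◇■·○·●○░░
··◇·○◇◇·░░
░░░░░░░░░░
░░░░░░░░░░

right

░░░░░░░░░░
░░░░░░░░░░
░░░░░░░░░░
■○○■·◇··░░
◇◇○··●·○░░
■○○○●◆○○░░
◇■·○·●○○░░
·◇·○◇◇·○░░
░░░░░░░░░░
░░░░░░░░░░

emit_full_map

■■○○■·◇··
●◇◇○··●·○
·■○○○●◆○○
◇◇■·○·●○○
··◇·○◇◇·○

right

░░░░░░░░░░
░░░░░░░░░░
░░░░░░░░░░
○○■·◇··○░░
◇○··●·○·░░
○○○●●◆○○░░
■·○·●○○○░░
◇·○◇◇·○·░░
░░░░░░░░░░
░░░░░░░░░░

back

░░░░░░░░░░
░░░░░░░░░░
○○■·◇··○░░
◇○··●·○·░░
○○○●●○○○░░
■·○·●◆○○░░
◇·○◇◇·○·░░
░░░○●●●·░░
░░░░░░░░░░
░░░░░░░░░░

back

░░░░░░░░░░
○○■·◇··○░░
◇○··●·○·░░
○○○●●○○○░░
■·○·●○○○░░
◇·○◇◇◆○·░░
░░░○●●●·░░
░░░○●··■░░
░░░░░░░░░░
░░░░░░░░░░

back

○○■·◇··○░░
◇○··●·○·░░
○○○●●○○○░░
■·○·●○○○░░
◇·○◇◇·○·░░
░░░○●◆●·░░
░░░○●··■░░
░░░■■○●●░░
░░░░░░░░░░
░░░░░░░░░░

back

◇○··●·○·░░
○○○●●○○○░░
■·○·●○○○░░
◇·○◇◇·○·░░
░░░○●●●·░░
░░░○●◆·■░░
░░░■■○●●░░
░░░·●◇○●░░
░░░░░░░░░░
░░░░░░░░░░

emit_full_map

■■○○■·◇··○
●◇◇○··●·○·
·■○○○●●○○○
◇◇■·○·●○○○
··◇·○◇◇·○·
░░░░░○●●●·
░░░░░○●◆·■
░░░░░■■○●●
░░░░░·●◇○●

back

○○○●●○○○░░
■·○·●○○○░░
◇·○◇◇·○·░░
░░░○●●●·░░
░░░○●··■░░
░░░■■◆●●░░
░░░·●◇○●░░
░░░○·○●●░░
░░░░░░░░░░
░░░░░░░░░░

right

○○●●○○○░░░
·○·●○○○░░░
·○◇◇·○·░░░
░░○●●●·○░░
░░○●··■○░░
░░■■○◆●·░░
░░·●◇○●◇░░
░░○·○●●○░░
░░░░░░░░░░
░░░░░░░░░░

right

○●●○○○░░░░
○·●○○○░░░░
○◇◇·○·░░░░
░○●●●·○○░░
░○●··■○○░░
░■■○●◆·○░░
░·●◇○●◇■░░
░○·○●●○○░░
░░░░░░░░░░
░░░░░░░░░░

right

●●○○○░░░░░
·●○○○░░░░░
◇◇·○·░░░░░
○●●●·○○●░░
○●··■○○·░░
■■○●●◆○●░░
·●◇○●◇■·░░
○·○●●○○○░░
░░░░░░░░░░
░░░░░░░░░░

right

●○○○░░░░░░
●○○○░░░░░░
◇·○·░░░░░░
●●●·○○●·░░
●··■○○·●░░
■○●●·◆●●░░
●◇○●◇■·●░░
·○●●○○○■░░
░░░░░░░░░░
░░░░░░░░░░

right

○○○░░░░░░░
○○○░░░░░░░
·○·░░░░░░░
●●·○○●·●░░
··■○○·●○░░
○●●·○◆●○░░
◇○●◇■·●■░░
○●●○○○■■░░
░░░░░░░░░░
░░░░░░░░░░

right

○○░░░░░░░░
○○░░░░░░░░
○·░░░░░░░░
●·○○●·●■░░
·■○○·●○●░░
●●·○●◆○◇░░
○●◇■·●■■░░
●●○○○■■·░░
░░░░░░░░░░
░░░░░░░░░░

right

○░░░░░░░░░
○░░░░░░░░░
·░░░░░░░░░
·○○●·●■●░░
■○○·●○●●░░
●·○●●◆◇○░░
●◇■·●■■·░░
●○○○■■·●░░
░░░░░░░░░░
░░░░░░░░░░

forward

·░░░░░░░░░
○░░░░░░░░░
○░░░░░░░░░
·░░○●··○░░
·○○●·●■●░░
■○○·●◆●●░░
●·○●●○◇○░░
●◇■·●■■·░░
●○○○■■·●░░
░░░░░░░░░░

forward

○░░░░░░░░░
·░░░░░░░░░
○░░░░░░░░░
○░░·◇■■●░░
·░░○●··○░░
·○○●·◆■●░░
■○○·●○●●░░
●·○●●○◇○░░
●◇■·●■■·░░
●○○○■■·●░░

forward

░░░░░░░░░░
○░░░░░░░░░
·░░░░░░░░░
○░░◇◇○○■░░
○░░·◇■■●░░
·░░○●◆·○░░
·○○●·●■●░░
■○○·●○●●░░
●·○●●○◇○░░
●◇■·●■■·░░

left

░░░░░░░░░░
·○░░░░░░░░
○·░░░░░░░░
○○░■◇◇○○■░
○○░○·◇■■●░
○·░●○◆··○░
●·○○●·●■●░
·■○○·●○●●░
●●·○●●○◇○░
○●◇■·●■■·░

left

░░░░░░░░░░
··○░░░░░░░
·○·░░░░░░░
○○○·■◇◇○○■
○○○○○·◇■■●
·○·●●◆●··○
●●·○○●·●■●
··■○○·●○●●
○●●·○●●○◇○
◇○●◇■·●■■·

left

░░░░░░░░░░
◇··○░░░░░░
●·○·░░░░░░
●○○○·■◇◇○○
●○○○○○·◇■■
◇·○·●◆○●··
●●●·○○●·●■
●··■○○·●○●
■○●●·○●●○◇
●◇○●◇■·●■■

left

░░░░░░░░░░
·◇··○░░░░░
·●·○·░░░░░
●●○○○·■◇◇○
·●○○○○○·◇■
◇◇·○·◆●○●·
○●●●·○○●·●
○●··■○○·●○
■■○●●·○●●○
·●◇○●◇■·●■

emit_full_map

■■○○■·◇··○░░░░░░░
●◇◇○··●·○·░░░░░░░
·■○○○●●○○○·■◇◇○○■
◇◇■·○·●○○○○○·◇■■●
··◇·○◇◇·○·◆●○●··○
░░░░░○●●●·○○●·●■●
░░░░░○●··■○○·●○●●
░░░░░■■○●●·○●●○◇○
░░░░░·●◇○●◇■·●■■·
░░░░░○·○●●○○○■■·●

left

░░░░░░░░░░
■·◇··○░░░░
··●·○·░░░░
○●●○○○·■◇◇
○·●○○○○○·◇
○◇◇·○◆●●○●
░○●●●·○○●·
░○●··■○○·●
░■■○●●·○●●
░·●◇○●◇■·●

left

░░░░░░░░░░
○■·◇··○░░░
○··●·○·░░░
○○●●○○○·■◇
·○·●○○○○○·
·○◇◇·◆·●●○
░░○●●●·○○●
░░○●··■○○·
░░■■○●●·○●
░░·●◇○●◇■·

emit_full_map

■■○○■·◇··○░░░░░░░
●◇◇○··●·○·░░░░░░░
·■○○○●●○○○·■◇◇○○■
◇◇■·○·●○○○○○·◇■■●
··◇·○◇◇·◆·●●○●··○
░░░░░○●●●·○○●·●■●
░░░░░○●··■○○·●○●●
░░░░░■■○●●·○●●○◇○
░░░░░·●◇○●◇■·●■■·
░░░░░○·○●●○○○■■·●


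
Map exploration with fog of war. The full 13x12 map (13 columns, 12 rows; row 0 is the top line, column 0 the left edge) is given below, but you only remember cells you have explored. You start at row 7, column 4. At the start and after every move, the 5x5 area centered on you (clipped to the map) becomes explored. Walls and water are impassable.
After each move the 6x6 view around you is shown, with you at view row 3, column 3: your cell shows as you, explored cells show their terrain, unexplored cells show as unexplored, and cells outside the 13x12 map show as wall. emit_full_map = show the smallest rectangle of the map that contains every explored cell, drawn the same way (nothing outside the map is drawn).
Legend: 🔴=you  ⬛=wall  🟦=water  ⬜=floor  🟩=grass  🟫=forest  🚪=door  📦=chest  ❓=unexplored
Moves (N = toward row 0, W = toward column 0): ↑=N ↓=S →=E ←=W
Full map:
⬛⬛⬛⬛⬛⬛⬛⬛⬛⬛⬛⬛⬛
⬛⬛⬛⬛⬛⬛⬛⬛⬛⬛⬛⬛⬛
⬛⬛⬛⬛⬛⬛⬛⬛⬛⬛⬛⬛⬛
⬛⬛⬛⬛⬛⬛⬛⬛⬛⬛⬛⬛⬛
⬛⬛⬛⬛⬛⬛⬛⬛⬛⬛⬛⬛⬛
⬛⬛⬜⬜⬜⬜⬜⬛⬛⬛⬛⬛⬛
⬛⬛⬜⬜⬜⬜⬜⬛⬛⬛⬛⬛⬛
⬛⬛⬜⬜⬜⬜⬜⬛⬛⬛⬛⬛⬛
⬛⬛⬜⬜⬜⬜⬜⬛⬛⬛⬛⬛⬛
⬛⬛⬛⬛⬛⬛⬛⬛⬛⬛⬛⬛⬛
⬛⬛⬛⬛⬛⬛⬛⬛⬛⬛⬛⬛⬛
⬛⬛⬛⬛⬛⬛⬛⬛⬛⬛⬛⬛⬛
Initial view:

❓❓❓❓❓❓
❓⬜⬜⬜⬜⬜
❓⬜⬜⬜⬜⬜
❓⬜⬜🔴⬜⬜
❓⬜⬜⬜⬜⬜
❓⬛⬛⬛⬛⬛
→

❓❓❓❓❓❓
⬜⬜⬜⬜⬜⬛
⬜⬜⬜⬜⬜⬛
⬜⬜⬜🔴⬜⬛
⬜⬜⬜⬜⬜⬛
⬛⬛⬛⬛⬛⬛

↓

⬜⬜⬜⬜⬜⬛
⬜⬜⬜⬜⬜⬛
⬜⬜⬜⬜⬜⬛
⬜⬜⬜🔴⬜⬛
⬛⬛⬛⬛⬛⬛
❓⬛⬛⬛⬛⬛

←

❓⬜⬜⬜⬜⬜
❓⬜⬜⬜⬜⬜
❓⬜⬜⬜⬜⬜
❓⬜⬜🔴⬜⬜
❓⬛⬛⬛⬛⬛
❓⬛⬛⬛⬛⬛

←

❓❓⬜⬜⬜⬜
❓⬛⬜⬜⬜⬜
❓⬛⬜⬜⬜⬜
❓⬛⬜🔴⬜⬜
❓⬛⬛⬛⬛⬛
❓⬛⬛⬛⬛⬛

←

⬛❓❓⬜⬜⬜
⬛⬛⬛⬜⬜⬜
⬛⬛⬛⬜⬜⬜
⬛⬛⬛🔴⬜⬜
⬛⬛⬛⬛⬛⬛
⬛⬛⬛⬛⬛⬛

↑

⬛❓❓❓❓❓
⬛⬛⬛⬜⬜⬜
⬛⬛⬛⬜⬜⬜
⬛⬛⬛🔴⬜⬜
⬛⬛⬛⬜⬜⬜
⬛⬛⬛⬛⬛⬛

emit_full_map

⬛⬛⬜⬜⬜⬜⬜⬛
⬛⬛⬜⬜⬜⬜⬜⬛
⬛⬛🔴⬜⬜⬜⬜⬛
⬛⬛⬜⬜⬜⬜⬜⬛
⬛⬛⬛⬛⬛⬛⬛⬛
⬛⬛⬛⬛⬛⬛⬛⬛

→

❓❓❓❓❓❓
⬛⬛⬜⬜⬜⬜
⬛⬛⬜⬜⬜⬜
⬛⬛⬜🔴⬜⬜
⬛⬛⬜⬜⬜⬜
⬛⬛⬛⬛⬛⬛

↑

❓❓❓❓❓❓
❓⬛⬛⬛⬛⬛
⬛⬛⬜⬜⬜⬜
⬛⬛⬜🔴⬜⬜
⬛⬛⬜⬜⬜⬜
⬛⬛⬜⬜⬜⬜

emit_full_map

❓⬛⬛⬛⬛⬛❓❓
⬛⬛⬜⬜⬜⬜⬜⬛
⬛⬛⬜🔴⬜⬜⬜⬛
⬛⬛⬜⬜⬜⬜⬜⬛
⬛⬛⬜⬜⬜⬜⬜⬛
⬛⬛⬛⬛⬛⬛⬛⬛
⬛⬛⬛⬛⬛⬛⬛⬛
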